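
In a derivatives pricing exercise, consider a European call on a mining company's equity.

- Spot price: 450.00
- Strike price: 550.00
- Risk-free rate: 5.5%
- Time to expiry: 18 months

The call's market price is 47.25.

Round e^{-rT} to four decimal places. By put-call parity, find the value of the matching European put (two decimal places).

exp(−rT) = exp(−0.055·1.5) = 0.9208
Put-call parity: C − P = S − K·e^(−rT) = 450 − 550·0.9208 = 450 − 506.4400 = -56.4400
P = C − (C − P) = 47.25 − (-56.4400) = 103.6900

103.69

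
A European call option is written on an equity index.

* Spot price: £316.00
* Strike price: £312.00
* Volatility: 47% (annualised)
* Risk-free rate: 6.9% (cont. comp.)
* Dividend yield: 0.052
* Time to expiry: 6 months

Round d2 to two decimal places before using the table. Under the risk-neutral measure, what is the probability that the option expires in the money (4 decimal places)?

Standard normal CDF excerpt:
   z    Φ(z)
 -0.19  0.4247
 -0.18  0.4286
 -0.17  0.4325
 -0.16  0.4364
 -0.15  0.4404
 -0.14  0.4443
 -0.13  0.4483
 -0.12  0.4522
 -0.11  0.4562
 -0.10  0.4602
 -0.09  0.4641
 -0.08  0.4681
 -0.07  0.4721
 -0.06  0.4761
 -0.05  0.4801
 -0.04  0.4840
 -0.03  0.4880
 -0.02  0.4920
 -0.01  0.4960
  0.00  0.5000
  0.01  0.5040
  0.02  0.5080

0.4602

T = 0.5;  σ√T = 0.3323
d₁ = [ln(316/312) + (0.069 − 0.052 + ½·0.47²)·0.5] / (σ√T) = (0.0127 + 0.0637) / 0.3323 = 0.2301 ≈ 0.23
d₂ = 0.2301 − 0.3323 = -0.1023 ≈ -0.10
Pr(exercise) under Q = N(d₂) = 0.4602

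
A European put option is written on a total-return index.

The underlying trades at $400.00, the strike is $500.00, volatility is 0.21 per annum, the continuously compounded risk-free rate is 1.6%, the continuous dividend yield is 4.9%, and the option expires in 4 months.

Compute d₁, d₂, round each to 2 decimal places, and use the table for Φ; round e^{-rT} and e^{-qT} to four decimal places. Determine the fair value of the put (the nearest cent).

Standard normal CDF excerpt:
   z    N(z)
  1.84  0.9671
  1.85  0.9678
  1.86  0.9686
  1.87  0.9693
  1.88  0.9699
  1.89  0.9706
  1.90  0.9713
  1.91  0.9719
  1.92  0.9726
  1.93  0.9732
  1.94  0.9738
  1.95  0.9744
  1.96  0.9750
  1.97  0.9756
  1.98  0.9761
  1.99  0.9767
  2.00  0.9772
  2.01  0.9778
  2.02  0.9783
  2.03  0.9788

σ√T = 0.21 × 0.5774 = 0.1212
ln(S/K) + (r − q + σ²/2)T = ln(400/500) + (0.016 − 0.049 + 0.21²/2)·0.3333 = -0.2231 − 0.0037 = -0.2268
d₁ = -0.2268 / 0.1212 = -1.8706 ⇒ -1.87
d₂ = d₁ − σ√T = -1.8706 − 0.1212 = -1.9918 ⇒ -1.99
exp(−qT) = exp(−0.049·0.3333) = 0.9838;  exp(−rT) = exp(−0.016·0.3333) = 0.9947
N(−d₂) = N(1.99) = 0.9767;  N(−d₁) = N(1.87) = 0.9693
P = 500·0.9947·0.9767 − 400·0.9838·0.9693 = 485.7617 − 381.4389 = 104.3228

$104.32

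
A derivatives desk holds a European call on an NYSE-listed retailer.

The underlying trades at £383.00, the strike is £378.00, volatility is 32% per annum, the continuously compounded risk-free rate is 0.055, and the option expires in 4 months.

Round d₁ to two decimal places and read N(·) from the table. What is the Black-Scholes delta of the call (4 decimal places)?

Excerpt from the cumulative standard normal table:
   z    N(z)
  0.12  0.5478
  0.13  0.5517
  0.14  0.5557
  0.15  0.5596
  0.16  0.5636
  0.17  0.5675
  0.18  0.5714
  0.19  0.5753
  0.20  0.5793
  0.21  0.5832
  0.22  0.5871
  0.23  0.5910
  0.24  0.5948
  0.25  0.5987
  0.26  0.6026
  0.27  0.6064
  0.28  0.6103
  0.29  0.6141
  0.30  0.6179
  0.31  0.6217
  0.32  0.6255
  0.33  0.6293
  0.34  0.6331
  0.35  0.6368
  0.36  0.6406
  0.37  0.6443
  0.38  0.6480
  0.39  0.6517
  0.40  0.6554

0.6026

T = 0.3333;  σ√T = 0.1848
d₁ = [ln(383/378) + (0.055 + ½·0.32²)·0.3333] / (σ√T) = (0.0131 + 0.0354) / 0.1848 = 0.2627 ⇒ 0.26
N(d₁) = N(0.26) = 0.6026
Δ_call = N(d₁) = 0.6026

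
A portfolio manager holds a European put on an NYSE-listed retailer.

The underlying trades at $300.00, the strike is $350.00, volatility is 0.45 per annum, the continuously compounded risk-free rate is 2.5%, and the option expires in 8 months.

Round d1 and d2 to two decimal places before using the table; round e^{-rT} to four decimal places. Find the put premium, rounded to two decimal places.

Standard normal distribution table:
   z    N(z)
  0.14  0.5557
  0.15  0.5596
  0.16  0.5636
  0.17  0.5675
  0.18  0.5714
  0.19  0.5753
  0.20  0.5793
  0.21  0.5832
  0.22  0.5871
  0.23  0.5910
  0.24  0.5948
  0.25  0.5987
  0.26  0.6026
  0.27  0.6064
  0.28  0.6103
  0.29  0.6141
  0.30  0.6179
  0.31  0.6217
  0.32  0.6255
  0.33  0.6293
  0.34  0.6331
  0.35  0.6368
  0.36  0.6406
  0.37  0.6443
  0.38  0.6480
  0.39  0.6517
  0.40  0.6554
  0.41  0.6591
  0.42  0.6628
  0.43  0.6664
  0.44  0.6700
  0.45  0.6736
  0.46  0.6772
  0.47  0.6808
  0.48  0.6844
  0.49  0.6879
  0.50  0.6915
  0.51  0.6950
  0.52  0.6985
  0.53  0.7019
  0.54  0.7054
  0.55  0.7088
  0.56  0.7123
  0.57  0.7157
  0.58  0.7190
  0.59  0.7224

σ√T = 0.45·√0.6667 = 0.3674
ln(S/K) + (r + σ²/2)T = ln(300/350) + (0.025 + 0.45²/2)·0.6667 = -0.1542 + 0.0842 = -0.0700
d₁ = -0.0700 / 0.3674 = -0.1905 → -0.19
d₂ = d₁ − σ√T = -0.1905 − 0.3674 = -0.5579 → -0.56
e^(−rT) = e^(−0.025·0.6667) = 0.9835
N(−d₂) = N(0.56) = 0.7123;  N(−d₁) = N(0.19) = 0.5753
P = 350·0.9835·0.7123 − 300·0.5753 = 245.1915 − 172.5900 = 72.6015

$72.60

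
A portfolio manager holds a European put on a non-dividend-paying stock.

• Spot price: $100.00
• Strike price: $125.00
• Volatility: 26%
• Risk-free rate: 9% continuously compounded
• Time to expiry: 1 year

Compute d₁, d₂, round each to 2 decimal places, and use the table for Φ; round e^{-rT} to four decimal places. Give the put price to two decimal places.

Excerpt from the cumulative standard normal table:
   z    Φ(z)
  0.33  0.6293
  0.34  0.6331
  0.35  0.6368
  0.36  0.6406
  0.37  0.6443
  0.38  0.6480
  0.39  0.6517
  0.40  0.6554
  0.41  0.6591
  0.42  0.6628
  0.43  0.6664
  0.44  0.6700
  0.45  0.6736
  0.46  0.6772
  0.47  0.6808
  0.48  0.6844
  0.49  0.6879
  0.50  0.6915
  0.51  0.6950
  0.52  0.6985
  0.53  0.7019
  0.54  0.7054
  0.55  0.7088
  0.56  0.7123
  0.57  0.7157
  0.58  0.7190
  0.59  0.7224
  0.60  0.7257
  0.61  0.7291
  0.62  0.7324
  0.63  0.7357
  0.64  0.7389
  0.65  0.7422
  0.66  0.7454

$19.61

σ√T = 0.26 × 1.0000 = 0.2600
ln(S/K) + (r + σ²/2)T = ln(100/125) + (0.09 + 0.26²/2)·1 = -0.2231 + 0.1238 = -0.0993
d₁ = -0.0993 / 0.2600 = -0.3821 → -0.38
d₂ = d₁ − σ√T = -0.3821 − 0.2600 = -0.6421 → -0.64
exp(−rT) = exp(−0.09·1) = 0.9139
N(−d₂) = N(0.64) = 0.7389;  N(−d₁) = N(0.38) = 0.6480
P = 125·0.9139·0.7389 − 100·0.6480 = 84.4101 − 64.8000 = 19.6101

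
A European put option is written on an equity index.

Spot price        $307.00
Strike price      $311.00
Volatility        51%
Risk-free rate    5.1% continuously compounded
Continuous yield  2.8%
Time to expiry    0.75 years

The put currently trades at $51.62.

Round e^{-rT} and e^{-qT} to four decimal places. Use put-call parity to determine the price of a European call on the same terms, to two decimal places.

e^(−qT) = e^(−0.028·0.75) = 0.9792;  e^(−rT) = e^(−0.051·0.75) = 0.9625
Put-call parity: C − P = S·e^(−qT) − K·e^(−rT) = 307·0.9792 − 311·0.9625 = 300.6144 − 299.3375 = 1.2769
C = P + (C − P) = 51.62 + (1.2769) = 52.8969

$52.90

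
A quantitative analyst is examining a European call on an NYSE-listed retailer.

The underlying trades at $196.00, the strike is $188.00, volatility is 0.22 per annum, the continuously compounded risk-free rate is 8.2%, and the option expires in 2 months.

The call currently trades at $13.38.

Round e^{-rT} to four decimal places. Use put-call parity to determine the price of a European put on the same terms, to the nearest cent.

exp(−rT) = exp(−0.082·0.1667) = 0.9864
Put-call parity: C − P = S − K·e^(−rT) = 196 − 188·0.9864 = 196 − 185.4432 = 10.5568
P = C − (C − P) = 13.38 − (10.5568) = 2.8232

$2.82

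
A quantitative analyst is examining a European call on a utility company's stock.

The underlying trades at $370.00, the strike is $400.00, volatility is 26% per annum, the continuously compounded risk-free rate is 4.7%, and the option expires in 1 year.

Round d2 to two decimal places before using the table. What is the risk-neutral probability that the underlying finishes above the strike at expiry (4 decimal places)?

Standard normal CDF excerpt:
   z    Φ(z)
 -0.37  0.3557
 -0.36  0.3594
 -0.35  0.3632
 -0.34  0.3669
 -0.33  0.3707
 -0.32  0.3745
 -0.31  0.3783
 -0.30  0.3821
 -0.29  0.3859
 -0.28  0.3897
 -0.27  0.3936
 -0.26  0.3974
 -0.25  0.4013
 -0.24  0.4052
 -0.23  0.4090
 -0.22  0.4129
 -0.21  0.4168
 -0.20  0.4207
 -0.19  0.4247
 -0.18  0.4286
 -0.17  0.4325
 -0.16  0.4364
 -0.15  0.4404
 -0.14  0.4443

0.4013

σ√T = 0.26·√1 = 0.2600
ln(S/K) + (r + σ²/2)T = ln(370/400) + (0.047 + 0.26²/2)·1 = -0.0780 + 0.0808 = 0.0028
d₁ = 0.0028 / 0.2600 = 0.0109 ⇒ 0.01
d₂ = d₁ − σ√T = 0.0109 − 0.2600 = -0.2491 ⇒ -0.25
Risk-neutral Pr[S_T > K] = N(d₂) = N(-0.25) = 0.4013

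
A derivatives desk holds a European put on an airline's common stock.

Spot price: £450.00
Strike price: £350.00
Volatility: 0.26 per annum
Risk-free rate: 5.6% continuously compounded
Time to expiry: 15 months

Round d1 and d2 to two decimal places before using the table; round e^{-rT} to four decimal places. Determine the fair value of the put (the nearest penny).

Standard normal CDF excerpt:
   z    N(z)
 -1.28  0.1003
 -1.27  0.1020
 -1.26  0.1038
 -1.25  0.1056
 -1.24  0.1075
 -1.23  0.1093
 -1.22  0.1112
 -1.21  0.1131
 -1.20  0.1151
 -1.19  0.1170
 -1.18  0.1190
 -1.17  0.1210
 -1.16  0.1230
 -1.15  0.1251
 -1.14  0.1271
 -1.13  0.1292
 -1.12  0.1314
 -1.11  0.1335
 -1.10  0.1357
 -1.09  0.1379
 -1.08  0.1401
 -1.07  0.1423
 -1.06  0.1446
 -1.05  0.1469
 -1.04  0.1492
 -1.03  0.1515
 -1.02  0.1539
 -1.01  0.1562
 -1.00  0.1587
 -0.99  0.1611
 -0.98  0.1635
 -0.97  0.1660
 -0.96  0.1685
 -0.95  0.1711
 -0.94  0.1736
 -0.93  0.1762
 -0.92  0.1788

σ√T = 0.26·√1.25 = 0.2907
d₁ = [ln(450/350) + (0.056 + 0.26²/2)·1.25] / 0.2907 = [0.2513 + 0.1123] / 0.2907 = 1.2507 ⇒ 1.25
d₂ = d₁ − σ√T = 1.2507 − 0.2907 = 0.9600 ⇒ 0.96
exp(−rT) = exp(−0.056·1.25) = 0.9324
N(−d₂) = N(-0.96) = 0.1685;  N(−d₁) = N(-1.25) = 0.1056
P = 350·0.9324·0.1685 − 450·0.1056 = 54.9883 − 47.5200 = 7.4683

£7.47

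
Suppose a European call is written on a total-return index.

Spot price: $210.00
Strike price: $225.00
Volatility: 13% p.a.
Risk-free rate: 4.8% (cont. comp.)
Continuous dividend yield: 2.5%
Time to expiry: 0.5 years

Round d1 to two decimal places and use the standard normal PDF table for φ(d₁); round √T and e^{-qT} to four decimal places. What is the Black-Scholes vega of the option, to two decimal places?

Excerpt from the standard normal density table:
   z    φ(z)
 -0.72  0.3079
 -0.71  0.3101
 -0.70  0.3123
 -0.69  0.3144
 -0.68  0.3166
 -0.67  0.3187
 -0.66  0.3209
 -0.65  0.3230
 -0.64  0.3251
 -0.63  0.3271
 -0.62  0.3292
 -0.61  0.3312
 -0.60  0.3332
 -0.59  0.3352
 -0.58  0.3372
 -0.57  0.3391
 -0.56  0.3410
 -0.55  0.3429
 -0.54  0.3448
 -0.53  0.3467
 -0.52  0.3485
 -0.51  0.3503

T = 0.5;  σ√T = 0.0919
d₁ = [ln(210/225) + (0.048 − 0.025 + 0.13²/2)·0.5] / 0.0919 = [-0.0690 + 0.0157] / 0.0919 = -0.5795 ≈ -0.58
√T = √0.5 = 0.7071
φ(d₁) = φ(-0.58) = 0.3372
exp(−qT) = exp(−0.025·0.5) = 0.9876
vega = S·exp(−qT)·φ(d₁)·√T = 210·0.9876·0.3372·0.7071 = 49.4503

49.45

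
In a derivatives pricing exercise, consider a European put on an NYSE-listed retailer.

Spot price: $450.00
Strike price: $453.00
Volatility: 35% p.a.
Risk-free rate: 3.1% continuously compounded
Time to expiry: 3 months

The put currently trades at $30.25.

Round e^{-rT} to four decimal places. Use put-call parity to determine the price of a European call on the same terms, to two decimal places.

exp(−rT) = exp(−0.031·0.25) = 0.9923
Put-call parity: C − P = S − K·e^(−rT) = 450 − 453·0.9923 = 450 − 449.5119 = 0.4881
C = P + (C − P) = 30.25 + (0.4881) = 30.7381

$30.74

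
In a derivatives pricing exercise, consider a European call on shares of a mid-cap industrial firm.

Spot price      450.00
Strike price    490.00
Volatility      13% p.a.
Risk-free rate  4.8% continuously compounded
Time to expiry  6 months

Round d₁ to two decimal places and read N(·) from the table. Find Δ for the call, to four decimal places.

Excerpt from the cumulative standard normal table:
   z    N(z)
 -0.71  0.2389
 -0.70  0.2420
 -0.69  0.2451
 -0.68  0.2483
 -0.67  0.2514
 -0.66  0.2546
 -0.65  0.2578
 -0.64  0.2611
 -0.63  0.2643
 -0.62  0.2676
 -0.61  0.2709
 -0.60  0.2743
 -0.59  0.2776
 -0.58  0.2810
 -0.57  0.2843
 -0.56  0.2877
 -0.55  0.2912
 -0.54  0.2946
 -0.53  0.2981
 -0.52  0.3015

0.2676

σ√T = 0.13·√0.5 = 0.0919
d₁ = [ln(450/490) + (0.048 + ½·0.13²)·0.5] / (σ√T) = (-0.0852 + 0.0282) / 0.0919 = -0.6193 → -0.62
N(d₁) = N(-0.62) = 0.2676
Δ_call = N(d₁) = 0.2676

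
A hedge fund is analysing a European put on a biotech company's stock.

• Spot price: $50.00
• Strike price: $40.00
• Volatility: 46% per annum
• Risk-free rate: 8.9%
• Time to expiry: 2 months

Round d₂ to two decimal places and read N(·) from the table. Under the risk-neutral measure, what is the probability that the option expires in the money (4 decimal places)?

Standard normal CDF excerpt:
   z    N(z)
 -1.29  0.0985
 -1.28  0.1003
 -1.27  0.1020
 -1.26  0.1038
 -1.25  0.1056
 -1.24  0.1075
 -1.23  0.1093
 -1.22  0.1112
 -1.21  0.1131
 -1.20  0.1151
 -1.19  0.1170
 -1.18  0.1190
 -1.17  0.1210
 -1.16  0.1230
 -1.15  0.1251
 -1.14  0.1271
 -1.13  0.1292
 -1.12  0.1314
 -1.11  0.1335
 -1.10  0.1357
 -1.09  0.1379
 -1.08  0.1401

0.1210

σ√T = 0.46·√0.1667 = 0.1878
d₁ = [ln(50/40) + (0.089 + 0.46²/2)·0.1667] / 0.1878 = [0.2231 + 0.0325] / 0.1878 = 1.3611 which rounds to 1.36
d₂ = d₁ − σ√T = 1.3611 − 0.1878 = 1.1733 which rounds to 1.17
Risk-neutral Pr[S_T < K] = N(−d₂) = N(-1.17) = 0.1210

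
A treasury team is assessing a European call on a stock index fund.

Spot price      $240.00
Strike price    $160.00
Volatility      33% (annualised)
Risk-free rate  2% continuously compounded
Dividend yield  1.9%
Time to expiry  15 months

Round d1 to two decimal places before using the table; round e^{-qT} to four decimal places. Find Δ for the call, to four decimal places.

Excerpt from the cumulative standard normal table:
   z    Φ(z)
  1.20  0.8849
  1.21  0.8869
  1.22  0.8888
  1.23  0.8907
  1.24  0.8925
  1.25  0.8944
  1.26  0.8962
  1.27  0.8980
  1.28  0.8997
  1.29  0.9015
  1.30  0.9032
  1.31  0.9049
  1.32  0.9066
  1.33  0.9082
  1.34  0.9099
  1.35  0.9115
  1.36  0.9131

0.8803

σ√T = 0.33 × 1.1180 = 0.3690
d₁ = [ln(240/160) + (0.02 − 0.019 + 0.33²/2)·1.25] / 0.3690 = [0.4055 + 0.0693] / 0.3690 = 1.2868 ≈ 1.29
N(d₁) = N(1.29) = 0.9015
Δ_call = exp(−qT)·N(d₁) = 0.9765·0.9015 = 0.8803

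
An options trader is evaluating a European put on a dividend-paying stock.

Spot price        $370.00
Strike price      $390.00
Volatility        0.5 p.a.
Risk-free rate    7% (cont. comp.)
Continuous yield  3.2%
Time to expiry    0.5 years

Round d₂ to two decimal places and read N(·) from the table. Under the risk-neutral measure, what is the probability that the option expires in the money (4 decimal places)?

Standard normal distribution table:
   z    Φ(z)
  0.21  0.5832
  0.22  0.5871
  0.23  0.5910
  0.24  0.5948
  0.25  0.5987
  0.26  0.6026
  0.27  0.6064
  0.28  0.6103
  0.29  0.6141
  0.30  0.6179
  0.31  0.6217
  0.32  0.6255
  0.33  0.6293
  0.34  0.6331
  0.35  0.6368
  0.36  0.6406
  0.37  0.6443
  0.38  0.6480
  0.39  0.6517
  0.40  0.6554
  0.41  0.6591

σ√T = 0.5 × 0.7071 = 0.3536
d₁ = [ln(370/390) + (0.07 − 0.032 + 0.5²/2)·0.5] / 0.3536 = [-0.0526 + 0.0815] / 0.3536 = 0.0816 ⇒ 0.08
d₂ = d₁ − σ√T = 0.0816 − 0.3536 = -0.2719 ⇒ -0.27
Risk-neutral Pr[S_T < K] = N(−d₂) = N(0.27) = 0.6064

0.6064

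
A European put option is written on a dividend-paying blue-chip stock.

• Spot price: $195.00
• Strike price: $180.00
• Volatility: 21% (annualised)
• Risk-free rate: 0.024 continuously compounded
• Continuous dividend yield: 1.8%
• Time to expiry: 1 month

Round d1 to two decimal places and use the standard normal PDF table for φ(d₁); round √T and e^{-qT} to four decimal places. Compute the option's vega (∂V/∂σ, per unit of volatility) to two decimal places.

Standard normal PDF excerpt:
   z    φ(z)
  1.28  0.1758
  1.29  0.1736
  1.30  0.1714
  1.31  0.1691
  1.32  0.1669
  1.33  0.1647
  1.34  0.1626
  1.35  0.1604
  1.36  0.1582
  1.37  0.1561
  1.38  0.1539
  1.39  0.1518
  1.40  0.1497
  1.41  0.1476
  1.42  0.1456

8.89

σ√T = 0.21 × 0.2887 = 0.0606
d₁ = [ln(195/180) + (0.024 − 0.018 + 0.21²/2)·0.08333] / 0.0606 = [0.0800 + 0.0023] / 0.0606 = 1.3589 ⇒ 1.36
√T = √0.08333 = 0.2887
φ(d₁) = φ(1.36) = 0.1582
e^(−qT) = e^(−0.018·0.08333) = 0.9985
vega = S·e^(−qT)·φ(d₁)·√T = 195·0.9985·0.1582·0.2887 = 8.8927
(The call has the same vega.)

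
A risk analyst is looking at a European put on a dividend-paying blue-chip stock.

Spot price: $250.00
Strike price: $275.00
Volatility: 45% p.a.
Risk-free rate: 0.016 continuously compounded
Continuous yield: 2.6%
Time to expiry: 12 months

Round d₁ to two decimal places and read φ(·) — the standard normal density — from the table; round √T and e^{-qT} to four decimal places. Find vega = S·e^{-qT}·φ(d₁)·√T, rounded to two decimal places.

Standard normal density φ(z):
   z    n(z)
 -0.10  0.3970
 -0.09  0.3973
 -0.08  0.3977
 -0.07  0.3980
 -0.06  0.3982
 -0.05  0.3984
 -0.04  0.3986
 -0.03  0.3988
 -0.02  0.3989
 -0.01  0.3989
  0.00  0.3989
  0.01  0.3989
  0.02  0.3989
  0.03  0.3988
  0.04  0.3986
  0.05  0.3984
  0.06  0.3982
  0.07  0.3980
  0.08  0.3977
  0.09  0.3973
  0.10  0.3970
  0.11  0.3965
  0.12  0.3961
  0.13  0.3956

σ√T = 0.45·√1 = 0.4500
d₁ = [ln(250/275) + (0.016 − 0.026 + 0.45²/2)·1] / 0.4500 = [-0.0953 + 0.0913] / 0.4500 = -0.0090 which rounds to -0.01
√T = √1 = 1.0000
φ(d₁) = φ(-0.01) = 0.3989
e^(−qT) = e^(−0.026·1) = 0.9743
vega = S·e^(−qT)·φ(d₁)·√T = 250·0.9743·0.3989·1.0000 = 97.1621
(Vega is the same for a European call and put with the same parameters.)

97.16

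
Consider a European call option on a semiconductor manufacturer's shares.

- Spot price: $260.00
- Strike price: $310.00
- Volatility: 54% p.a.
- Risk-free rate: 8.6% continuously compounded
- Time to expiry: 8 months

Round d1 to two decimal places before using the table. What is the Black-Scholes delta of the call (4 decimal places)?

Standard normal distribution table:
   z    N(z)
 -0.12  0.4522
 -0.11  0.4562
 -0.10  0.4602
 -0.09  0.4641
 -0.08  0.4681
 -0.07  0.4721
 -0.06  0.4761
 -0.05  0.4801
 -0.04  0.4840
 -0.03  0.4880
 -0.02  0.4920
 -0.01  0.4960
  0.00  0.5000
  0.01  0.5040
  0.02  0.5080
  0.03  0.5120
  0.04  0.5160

0.4801

σ√T = 0.54 × 0.8165 = 0.4409
d₁ = [ln(260/310) + (0.086 + 0.54²/2)·0.6667] / 0.4409 = [-0.1759 + 0.1545] / 0.4409 = -0.0484 → -0.05
N(d₁) = N(-0.05) = 0.4801
Δ_call = N(d₁) = 0.4801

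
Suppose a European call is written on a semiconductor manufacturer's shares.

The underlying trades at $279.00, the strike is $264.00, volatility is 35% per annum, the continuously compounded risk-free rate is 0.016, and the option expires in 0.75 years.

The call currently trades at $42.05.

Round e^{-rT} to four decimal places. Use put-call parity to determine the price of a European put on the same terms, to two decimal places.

exp(−rT) = exp(−0.016·0.75) = 0.9881
Put-call parity: C − P = S − K·e^(−rT) = 279 − 264·0.9881 = 279 − 260.8584 = 18.1416
P = C − (C − P) = 42.05 − (18.1416) = 23.9084

$23.91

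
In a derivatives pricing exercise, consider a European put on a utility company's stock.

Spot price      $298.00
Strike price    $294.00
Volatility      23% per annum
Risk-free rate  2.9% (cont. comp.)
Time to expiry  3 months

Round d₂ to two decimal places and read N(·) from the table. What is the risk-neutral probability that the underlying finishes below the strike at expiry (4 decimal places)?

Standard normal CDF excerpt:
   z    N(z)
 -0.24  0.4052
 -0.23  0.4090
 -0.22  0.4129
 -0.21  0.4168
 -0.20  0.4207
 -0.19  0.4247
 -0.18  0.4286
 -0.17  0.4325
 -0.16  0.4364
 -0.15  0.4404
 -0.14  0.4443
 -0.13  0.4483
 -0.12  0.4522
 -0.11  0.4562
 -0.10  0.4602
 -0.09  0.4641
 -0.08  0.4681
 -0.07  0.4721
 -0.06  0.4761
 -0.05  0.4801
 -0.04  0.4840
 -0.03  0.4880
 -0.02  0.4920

0.4522

T = 0.25;  σ√T = 0.1150
d₁ = [ln(298/294) + (0.029 + ½·0.23²)·0.25] / (σ√T) = (0.0135 + 0.0139) / 0.1150 = 0.2381 ≈ 0.24
d₂ = 0.2381 − 0.1150 = 0.1231 ≈ 0.12
Risk-neutral Pr[S_T < K] = N(−d₂) = N(-0.12) = 0.4522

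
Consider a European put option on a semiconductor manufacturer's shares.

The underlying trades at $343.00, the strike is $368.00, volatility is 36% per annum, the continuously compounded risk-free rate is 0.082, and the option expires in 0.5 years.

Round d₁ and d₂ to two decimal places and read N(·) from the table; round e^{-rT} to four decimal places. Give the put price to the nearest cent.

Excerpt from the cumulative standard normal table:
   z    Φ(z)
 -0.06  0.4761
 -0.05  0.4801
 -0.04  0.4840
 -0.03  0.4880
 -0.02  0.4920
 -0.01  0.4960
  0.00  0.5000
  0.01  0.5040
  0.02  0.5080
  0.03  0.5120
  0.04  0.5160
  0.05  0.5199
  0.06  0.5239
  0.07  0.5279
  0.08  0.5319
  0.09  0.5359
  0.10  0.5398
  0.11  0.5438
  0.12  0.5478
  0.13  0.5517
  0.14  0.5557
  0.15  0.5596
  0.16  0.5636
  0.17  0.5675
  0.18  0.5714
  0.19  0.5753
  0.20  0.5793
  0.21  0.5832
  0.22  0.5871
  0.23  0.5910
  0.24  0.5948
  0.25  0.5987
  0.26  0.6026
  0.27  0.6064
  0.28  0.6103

$39.96

T = 0.5;  σ√T = 0.2546
d₁ = [ln(343/368) + (0.082 + 0.36²/2)·0.5] / 0.2546 = [-0.0704 + 0.0734] / 0.2546 = 0.0120 ≈ 0.01
d₂ = d₁ − σ√T = 0.0120 − 0.2546 = -0.2426 ≈ -0.24
exp(−rT) = exp(−0.082·0.5) = 0.9598
P = 368·0.9598·N(0.24) − 343·N(-0.01) = 368·0.9598·0.5948 − 343·0.4960 = 210.0872 − 170.1280 = 39.9592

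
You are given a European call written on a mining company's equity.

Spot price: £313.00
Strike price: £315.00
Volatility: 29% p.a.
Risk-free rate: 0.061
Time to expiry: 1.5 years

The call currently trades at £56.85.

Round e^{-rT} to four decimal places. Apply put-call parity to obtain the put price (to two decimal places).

£31.32

e^(−rT) = e^(−0.061·1.5) = 0.9126
Put-call parity: C − P = S − K·e^(−rT) = 313 − 315·0.9126 = 313 − 287.4690 = 25.5310
P = C − (C − P) = 56.85 − (25.5310) = 31.3190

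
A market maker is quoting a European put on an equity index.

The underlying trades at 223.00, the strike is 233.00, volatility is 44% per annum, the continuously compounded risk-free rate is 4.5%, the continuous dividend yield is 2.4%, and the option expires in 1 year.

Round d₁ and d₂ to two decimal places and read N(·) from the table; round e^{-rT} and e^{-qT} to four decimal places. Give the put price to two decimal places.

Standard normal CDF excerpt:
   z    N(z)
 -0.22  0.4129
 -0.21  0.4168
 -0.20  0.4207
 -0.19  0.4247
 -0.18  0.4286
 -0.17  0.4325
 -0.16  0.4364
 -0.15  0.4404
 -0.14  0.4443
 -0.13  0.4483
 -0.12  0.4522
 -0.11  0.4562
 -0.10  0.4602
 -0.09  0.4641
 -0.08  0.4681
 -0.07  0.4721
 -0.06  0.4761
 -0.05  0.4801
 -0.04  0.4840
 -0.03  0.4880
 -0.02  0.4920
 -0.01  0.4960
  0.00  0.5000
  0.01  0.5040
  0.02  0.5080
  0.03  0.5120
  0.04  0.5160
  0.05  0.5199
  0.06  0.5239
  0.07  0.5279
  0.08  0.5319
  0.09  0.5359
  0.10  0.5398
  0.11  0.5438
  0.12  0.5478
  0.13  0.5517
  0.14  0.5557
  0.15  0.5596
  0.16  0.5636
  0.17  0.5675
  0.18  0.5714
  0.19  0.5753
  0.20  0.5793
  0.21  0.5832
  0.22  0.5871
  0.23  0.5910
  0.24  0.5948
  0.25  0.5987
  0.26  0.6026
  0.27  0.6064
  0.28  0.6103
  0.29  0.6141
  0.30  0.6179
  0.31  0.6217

40.91

σ√T = 0.44 × 1.0000 = 0.4400
d₁ = [ln(223/233) + (0.045 − 0.024 + 0.44²/2)·1] / 0.4400 = [-0.0439 + 0.1178] / 0.4400 = 0.1680 ≈ 0.17
d₂ = d₁ − σ√T = 0.1680 − 0.4400 = -0.2720 ≈ -0.27
exp(−qT) = exp(−0.024·1) = 0.9763;  exp(−rT) = exp(−0.045·1) = 0.9560
N(−d₂) = N(0.27) = 0.6064;  N(−d₁) = N(-0.17) = 0.4325
P = 233·0.9560·0.6064 − 223·0.9763·0.4325 = 135.0744 − 94.1617 = 40.9127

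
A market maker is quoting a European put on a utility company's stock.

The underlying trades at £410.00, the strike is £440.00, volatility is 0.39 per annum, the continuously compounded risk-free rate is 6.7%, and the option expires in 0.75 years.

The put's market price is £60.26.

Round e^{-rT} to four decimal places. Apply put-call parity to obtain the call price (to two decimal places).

£51.82

exp(−rT) = exp(−0.067·0.75) = 0.9510
Put-call parity: C − P = S − K·e^(−rT) = 410 − 440·0.9510 = 410 − 418.4400 = -8.4400
C = P + (C − P) = 60.26 + (-8.4400) = 51.8200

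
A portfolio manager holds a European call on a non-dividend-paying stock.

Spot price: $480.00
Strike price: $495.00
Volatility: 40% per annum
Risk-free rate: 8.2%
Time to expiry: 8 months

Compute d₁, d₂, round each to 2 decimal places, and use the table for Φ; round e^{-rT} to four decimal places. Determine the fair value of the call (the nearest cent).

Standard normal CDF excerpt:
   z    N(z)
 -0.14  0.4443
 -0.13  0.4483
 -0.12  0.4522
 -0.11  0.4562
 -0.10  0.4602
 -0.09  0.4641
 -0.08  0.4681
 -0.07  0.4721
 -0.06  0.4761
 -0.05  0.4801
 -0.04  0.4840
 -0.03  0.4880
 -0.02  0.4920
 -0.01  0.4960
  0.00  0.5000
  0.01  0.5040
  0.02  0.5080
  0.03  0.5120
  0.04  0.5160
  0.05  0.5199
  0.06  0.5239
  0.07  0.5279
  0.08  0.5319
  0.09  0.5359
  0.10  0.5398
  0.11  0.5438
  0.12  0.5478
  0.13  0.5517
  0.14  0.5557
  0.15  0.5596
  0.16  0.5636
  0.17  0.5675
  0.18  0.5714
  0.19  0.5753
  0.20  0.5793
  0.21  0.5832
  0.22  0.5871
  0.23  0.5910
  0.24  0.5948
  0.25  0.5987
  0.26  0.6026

σ√T = 0.4·√0.6667 = 0.3266
ln(S/K) + (r + σ²/2)T = ln(480/495) + (0.082 + 0.4²/2)·0.6667 = -0.0308 + 0.1080 = 0.0772
d₁ = 0.0772 / 0.3266 = 0.2365 → 0.24
d₂ = d₁ − σ√T = 0.2365 − 0.3266 = -0.0901 → -0.09
e^(−rT) = e^(−0.082·0.6667) = 0.9468
N(d₁) = N(0.24) = 0.5948;  N(d₂) = N(-0.09) = 0.4641
C = 480·0.5948 − 495·0.9468·0.4641 = 285.5040 − 217.5079 = 67.9961

$68.00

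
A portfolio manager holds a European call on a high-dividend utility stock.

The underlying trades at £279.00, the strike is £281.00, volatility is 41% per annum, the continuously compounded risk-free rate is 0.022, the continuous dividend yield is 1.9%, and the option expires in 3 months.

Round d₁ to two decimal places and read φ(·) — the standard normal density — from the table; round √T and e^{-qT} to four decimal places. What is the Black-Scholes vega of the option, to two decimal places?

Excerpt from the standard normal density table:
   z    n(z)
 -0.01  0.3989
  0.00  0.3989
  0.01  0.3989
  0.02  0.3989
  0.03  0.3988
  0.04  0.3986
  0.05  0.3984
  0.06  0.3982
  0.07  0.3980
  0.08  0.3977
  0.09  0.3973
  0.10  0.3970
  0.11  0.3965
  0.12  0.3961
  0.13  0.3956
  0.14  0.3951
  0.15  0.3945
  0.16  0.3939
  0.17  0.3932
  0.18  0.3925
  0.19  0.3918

55.26

T = 0.25;  σ√T = 0.2050
d₁ = [ln(279/281) + (0.022 − 0.019 + 0.41²/2)·0.25] / 0.2050 = [-0.0071 + 0.0218] / 0.2050 = 0.0713 ≈ 0.07
√T = √0.25 = 0.5000
φ(d₁) = φ(0.07) = 0.3980
e^(−qT) = e^(−0.019·0.25) = 0.9953
vega = S·e^(−qT)·φ(d₁)·√T = 279·0.9953·0.3980·0.5000 = 55.2601
(Vega is the same for a European call and put with the same parameters.)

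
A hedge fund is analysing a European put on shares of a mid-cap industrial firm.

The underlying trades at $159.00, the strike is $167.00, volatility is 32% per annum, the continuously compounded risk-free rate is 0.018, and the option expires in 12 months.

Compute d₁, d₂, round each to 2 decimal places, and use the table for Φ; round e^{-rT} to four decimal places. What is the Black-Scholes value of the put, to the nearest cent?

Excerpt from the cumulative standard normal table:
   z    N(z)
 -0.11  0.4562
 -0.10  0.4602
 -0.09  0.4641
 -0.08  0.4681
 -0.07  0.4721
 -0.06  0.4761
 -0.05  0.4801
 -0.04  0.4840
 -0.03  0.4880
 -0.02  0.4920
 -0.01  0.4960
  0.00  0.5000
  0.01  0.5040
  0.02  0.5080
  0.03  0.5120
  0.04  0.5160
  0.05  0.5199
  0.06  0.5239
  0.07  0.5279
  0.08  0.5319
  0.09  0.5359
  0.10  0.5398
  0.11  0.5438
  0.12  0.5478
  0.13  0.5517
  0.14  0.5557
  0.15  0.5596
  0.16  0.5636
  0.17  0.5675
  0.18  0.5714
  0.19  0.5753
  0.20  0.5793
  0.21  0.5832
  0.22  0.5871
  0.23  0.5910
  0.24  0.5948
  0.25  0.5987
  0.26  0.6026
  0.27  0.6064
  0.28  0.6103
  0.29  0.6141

$23.14

σ√T = 0.32 × 1.0000 = 0.3200
d₁ = [ln(159/167) + (0.018 + ½·0.32²)·1] / (σ√T) = (-0.0491 + 0.0692) / 0.3200 = 0.0628 ⇒ 0.06
d₂ = 0.0628 − 0.3200 = -0.2572 ⇒ -0.26
e^(−rT) = e^(−0.018·1) = 0.9822
N(−d₂) = N(0.26) = 0.6026;  N(−d₁) = N(-0.06) = 0.4761
P = 167·0.9822·0.6026 − 159·0.4761 = 98.8429 − 75.6999 = 23.1430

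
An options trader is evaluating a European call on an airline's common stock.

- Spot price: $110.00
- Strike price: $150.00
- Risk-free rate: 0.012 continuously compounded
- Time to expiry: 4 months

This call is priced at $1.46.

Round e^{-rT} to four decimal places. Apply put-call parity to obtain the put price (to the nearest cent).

e^(−rT) = e^(−0.012·0.3333) = 0.9960
Put-call parity: C − P = S − K·e^(−rT) = 110 − 150·0.9960 = 110 − 149.4000 = -39.4000
P = C − (C − P) = 1.46 − (-39.4000) = 40.8600

$40.86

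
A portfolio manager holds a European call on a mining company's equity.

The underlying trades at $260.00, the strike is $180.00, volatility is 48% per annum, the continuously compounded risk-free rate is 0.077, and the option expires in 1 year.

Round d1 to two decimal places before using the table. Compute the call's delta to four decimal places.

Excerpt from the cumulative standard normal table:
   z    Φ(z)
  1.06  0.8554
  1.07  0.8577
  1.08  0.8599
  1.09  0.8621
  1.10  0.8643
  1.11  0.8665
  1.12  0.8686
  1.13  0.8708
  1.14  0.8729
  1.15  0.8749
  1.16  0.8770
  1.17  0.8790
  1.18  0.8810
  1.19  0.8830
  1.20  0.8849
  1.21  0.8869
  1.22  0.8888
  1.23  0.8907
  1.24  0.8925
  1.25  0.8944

σ√T = 0.48·√1 = 0.4800
d₁ = [ln(260/180) + (0.077 + 0.48²/2)·1] / 0.4800 = [0.3677 + 0.1922] / 0.4800 = 1.1665 ≈ 1.17
N(d₁) = N(1.17) = 0.8790
Δ_call = N(d₁) = 0.8790

0.8790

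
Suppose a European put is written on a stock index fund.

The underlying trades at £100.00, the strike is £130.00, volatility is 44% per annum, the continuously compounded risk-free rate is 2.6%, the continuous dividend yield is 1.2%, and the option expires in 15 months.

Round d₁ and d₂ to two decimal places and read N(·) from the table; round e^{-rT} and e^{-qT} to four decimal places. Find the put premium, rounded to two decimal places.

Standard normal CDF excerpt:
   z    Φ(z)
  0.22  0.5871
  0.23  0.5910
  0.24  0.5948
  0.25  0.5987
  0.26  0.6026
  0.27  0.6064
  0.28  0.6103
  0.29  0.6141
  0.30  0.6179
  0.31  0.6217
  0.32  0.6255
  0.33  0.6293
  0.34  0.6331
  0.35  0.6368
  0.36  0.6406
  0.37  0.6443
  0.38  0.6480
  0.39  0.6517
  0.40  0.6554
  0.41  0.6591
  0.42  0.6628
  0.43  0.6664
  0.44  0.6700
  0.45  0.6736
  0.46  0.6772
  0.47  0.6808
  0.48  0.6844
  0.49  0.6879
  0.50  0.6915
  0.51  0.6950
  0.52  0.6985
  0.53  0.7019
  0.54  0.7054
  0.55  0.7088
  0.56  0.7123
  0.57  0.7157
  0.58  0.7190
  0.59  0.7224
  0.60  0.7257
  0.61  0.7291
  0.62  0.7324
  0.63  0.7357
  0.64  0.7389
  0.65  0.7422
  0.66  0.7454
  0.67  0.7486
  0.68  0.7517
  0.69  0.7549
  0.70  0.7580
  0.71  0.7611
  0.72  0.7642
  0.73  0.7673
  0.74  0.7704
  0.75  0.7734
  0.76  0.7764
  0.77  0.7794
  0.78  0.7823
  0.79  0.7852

σ√T = 0.44 × 1.1180 = 0.4919
d₁ = [ln(100/130) + (0.026 − 0.012 + ½·0.44²)·1.25] / (σ√T) = (-0.2624 + 0.1385) / 0.4919 = -0.2518 which rounds to -0.25
d₂ = -0.2518 − 0.4919 = -0.7437 which rounds to -0.74
exp(−qT) = exp(−0.012·1.25) = 0.9851;  exp(−rT) = exp(−0.026·1.25) = 0.9680
N(−d₂) = N(0.74) = 0.7704;  N(−d₁) = N(0.25) = 0.5987
P = 130·0.9680·0.7704 − 100·0.9851·0.5987 = 96.9471 − 58.9779 = 37.9692

£37.97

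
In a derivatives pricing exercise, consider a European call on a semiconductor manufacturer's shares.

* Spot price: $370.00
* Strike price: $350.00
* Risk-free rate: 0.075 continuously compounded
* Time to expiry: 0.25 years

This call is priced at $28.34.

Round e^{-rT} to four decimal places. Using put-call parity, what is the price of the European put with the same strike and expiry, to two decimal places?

exp(−rT) = exp(−0.075·0.25) = 0.9814
Put-call parity: C − P = S − K·e^(−rT) = 370 − 350·0.9814 = 370 − 343.4900 = 26.5100
P = C − (C − P) = 28.34 − (26.5100) = 1.8300

$1.83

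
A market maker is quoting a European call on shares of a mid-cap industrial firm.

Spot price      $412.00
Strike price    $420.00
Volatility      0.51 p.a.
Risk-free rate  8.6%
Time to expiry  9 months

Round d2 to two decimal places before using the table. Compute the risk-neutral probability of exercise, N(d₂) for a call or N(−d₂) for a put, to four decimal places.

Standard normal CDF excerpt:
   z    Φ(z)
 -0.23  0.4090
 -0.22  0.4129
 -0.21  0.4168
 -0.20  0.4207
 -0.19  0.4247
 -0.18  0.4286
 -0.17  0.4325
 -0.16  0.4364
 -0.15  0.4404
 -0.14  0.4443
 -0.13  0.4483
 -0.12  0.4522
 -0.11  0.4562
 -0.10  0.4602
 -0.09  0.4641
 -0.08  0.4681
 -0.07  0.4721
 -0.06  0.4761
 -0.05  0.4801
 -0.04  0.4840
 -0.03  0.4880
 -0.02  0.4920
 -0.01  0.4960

T = 0.75;  σ√T = 0.4417
ln(S/K) + (r + σ²/2)T = ln(412/420) + (0.086 + 0.51²/2)·0.75 = -0.0192 + 0.1620 = 0.1428
d₁ = 0.1428 / 0.4417 = 0.3233 → 0.32
d₂ = d₁ − σ√T = 0.3233 − 0.4417 = -0.1183 → -0.12
Pr(exercise) under Q = N(d₂) = 0.4522

0.4522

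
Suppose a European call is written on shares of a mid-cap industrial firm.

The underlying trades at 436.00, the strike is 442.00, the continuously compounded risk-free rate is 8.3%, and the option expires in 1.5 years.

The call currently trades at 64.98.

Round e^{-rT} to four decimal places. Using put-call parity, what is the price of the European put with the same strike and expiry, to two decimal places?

e^(−rT) = e^(−0.083·1.5) = 0.8829
Put-call parity: C − P = S − K·e^(−rT) = 436 − 442·0.8829 = 436 − 390.2418 = 45.7582
P = C − (C − P) = 64.98 − (45.7582) = 19.2218

19.22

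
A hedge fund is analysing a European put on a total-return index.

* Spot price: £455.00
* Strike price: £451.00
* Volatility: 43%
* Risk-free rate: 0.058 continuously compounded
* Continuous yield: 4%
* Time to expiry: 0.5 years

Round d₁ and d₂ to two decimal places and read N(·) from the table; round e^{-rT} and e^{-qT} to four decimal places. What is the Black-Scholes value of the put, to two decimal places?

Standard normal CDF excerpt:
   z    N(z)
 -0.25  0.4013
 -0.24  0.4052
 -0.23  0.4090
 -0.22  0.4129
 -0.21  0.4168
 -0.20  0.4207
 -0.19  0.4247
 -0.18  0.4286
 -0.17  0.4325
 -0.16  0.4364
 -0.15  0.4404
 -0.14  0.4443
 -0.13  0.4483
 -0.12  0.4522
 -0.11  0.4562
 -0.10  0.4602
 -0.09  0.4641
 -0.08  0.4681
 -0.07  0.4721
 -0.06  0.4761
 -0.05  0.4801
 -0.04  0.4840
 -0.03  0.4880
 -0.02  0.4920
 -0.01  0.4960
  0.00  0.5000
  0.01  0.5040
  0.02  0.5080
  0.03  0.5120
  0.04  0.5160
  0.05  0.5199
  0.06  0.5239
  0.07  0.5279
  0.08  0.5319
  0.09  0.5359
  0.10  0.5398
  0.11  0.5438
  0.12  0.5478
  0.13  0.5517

£48.89

T = 0.5;  σ√T = 0.3041
d₁ = [ln(455/451) + (0.058 − 0.04 + 0.43²/2)·0.5] / 0.3041 = [0.0088 + 0.0552] / 0.3041 = 0.2107 → 0.21
d₂ = d₁ − σ√T = 0.2107 − 0.3041 = -0.0934 → -0.09
exp(−qT) = exp(−0.04·0.5) = 0.9802;  exp(−rT) = exp(−0.058·0.5) = 0.9714
P = 451·0.9714·N(0.09) − 455·0.9802·N(-0.21) = 451·0.9714·0.5359 − 455·0.9802·0.4168 = 234.7785 − 185.8890 = 48.8895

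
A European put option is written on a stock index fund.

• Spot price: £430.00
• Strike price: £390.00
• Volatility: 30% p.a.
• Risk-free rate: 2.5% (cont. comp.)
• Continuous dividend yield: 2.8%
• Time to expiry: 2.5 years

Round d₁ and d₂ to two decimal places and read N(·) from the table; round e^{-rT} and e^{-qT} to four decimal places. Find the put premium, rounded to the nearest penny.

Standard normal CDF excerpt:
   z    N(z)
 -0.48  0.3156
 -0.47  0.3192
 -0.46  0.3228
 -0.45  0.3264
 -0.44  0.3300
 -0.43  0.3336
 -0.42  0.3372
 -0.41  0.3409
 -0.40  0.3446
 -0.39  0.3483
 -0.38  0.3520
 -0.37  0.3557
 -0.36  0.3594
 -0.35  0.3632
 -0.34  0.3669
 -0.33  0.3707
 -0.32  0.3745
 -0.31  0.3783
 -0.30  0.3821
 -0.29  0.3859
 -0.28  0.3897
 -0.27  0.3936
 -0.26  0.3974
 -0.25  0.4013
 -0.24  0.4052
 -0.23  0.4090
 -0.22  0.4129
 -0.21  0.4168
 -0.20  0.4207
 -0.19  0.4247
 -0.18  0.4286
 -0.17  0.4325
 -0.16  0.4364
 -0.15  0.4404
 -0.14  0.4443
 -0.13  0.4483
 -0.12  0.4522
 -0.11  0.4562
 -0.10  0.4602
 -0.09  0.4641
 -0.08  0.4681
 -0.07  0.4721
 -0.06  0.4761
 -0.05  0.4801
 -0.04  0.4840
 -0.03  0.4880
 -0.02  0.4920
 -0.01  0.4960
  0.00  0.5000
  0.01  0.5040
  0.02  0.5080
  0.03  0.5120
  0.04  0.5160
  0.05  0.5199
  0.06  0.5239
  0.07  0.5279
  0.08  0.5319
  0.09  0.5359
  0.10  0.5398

£56.72

T = 2.5;  σ√T = 0.4743
d₁ = [ln(430/390) + (0.025 − 0.028 + 0.3²/2)·2.5] / 0.4743 = [0.0976 + 0.1050] / 0.4743 = 0.4272 ⇒ 0.43
d₂ = d₁ − σ√T = 0.4272 − 0.4743 = -0.0471 ⇒ -0.05
e^(−qT) = e^(−0.028·2.5) = 0.9324;  e^(−rT) = e^(−0.025·2.5) = 0.9394
N(−d₂) = N(0.05) = 0.5199;  N(−d₁) = N(-0.43) = 0.3336
P = 390·0.9394·0.5199 − 430·0.9324·0.3336 = 190.4737 − 133.7509 = 56.7228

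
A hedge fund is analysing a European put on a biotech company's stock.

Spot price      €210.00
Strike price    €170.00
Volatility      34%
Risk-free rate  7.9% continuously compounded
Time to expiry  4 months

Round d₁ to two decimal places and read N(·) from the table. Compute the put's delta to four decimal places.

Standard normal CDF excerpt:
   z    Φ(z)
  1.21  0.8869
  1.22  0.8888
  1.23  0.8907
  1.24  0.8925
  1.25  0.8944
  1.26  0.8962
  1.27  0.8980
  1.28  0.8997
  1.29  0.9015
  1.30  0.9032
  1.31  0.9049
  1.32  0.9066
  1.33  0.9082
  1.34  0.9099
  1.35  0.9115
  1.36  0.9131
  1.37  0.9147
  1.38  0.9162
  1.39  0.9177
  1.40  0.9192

T = 0.3333;  σ√T = 0.1963
d₁ = [ln(210/170) + (0.079 + 0.34²/2)·0.3333] / 0.1963 = [0.2113 + 0.0456] / 0.1963 = 1.3088 which rounds to 1.31
N(d₁) = N(1.31) = 0.9049
Δ_put = N(d₁) − 1 = 0.9049 − 1 = -0.0951

-0.0951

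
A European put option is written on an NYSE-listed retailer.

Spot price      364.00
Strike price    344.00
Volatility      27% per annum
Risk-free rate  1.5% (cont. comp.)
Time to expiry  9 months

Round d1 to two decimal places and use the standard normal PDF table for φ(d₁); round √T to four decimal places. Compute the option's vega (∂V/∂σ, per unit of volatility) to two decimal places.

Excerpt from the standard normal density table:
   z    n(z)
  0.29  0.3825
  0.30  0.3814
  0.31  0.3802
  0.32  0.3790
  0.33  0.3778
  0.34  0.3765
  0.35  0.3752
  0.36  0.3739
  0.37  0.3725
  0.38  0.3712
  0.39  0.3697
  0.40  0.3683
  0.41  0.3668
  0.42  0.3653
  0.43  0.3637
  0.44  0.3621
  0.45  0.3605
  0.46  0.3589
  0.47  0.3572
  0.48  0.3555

115.62

T = 0.75;  σ√T = 0.2338
ln(S/K) + (r + σ²/2)T = ln(364/344) + (0.015 + 0.27²/2)·0.75 = 0.0565 + 0.0386 = 0.0951
d₁ = 0.0951 / 0.2338 = 0.4067 ≈ 0.41
√T = √0.75 = 0.8660
φ(d₁) = φ(0.41) = 0.3668
vega = S·φ(d₁)·√T = 364·0.3668·0.8660 = 115.6242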